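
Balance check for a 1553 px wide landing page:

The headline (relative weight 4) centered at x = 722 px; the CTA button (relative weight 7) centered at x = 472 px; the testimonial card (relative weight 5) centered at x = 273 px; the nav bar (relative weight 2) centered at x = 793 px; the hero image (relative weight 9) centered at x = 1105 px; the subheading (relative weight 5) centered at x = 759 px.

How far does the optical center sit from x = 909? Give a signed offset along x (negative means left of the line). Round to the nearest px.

≈ -194 px

Σw = 4 + 7 + 5 + 2 + 9 + 5 = 32.
x: moment 22883 / weight 32 ≈ 715.09
Offset from x = 909: 715.09 − 909 ≈ -193.91.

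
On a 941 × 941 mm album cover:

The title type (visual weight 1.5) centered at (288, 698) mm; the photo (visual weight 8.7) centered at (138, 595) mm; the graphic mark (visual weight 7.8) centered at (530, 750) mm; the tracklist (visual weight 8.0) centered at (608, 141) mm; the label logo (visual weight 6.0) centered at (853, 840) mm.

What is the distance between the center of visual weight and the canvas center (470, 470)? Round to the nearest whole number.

≈ 102 mm

Total weight = 1.5 + 8.7 + 7.8 + 8.0 + 6.0 = 32.0.
x: (1.5·288 + 8.7·138 + 7.8·530 + 8.0·608 + 6.0·853) / 32.0 = 15748.6 / 32.0 ≈ 492.14
y: (1.5·698 + 8.7·595 + 7.8·750 + 8.0·141 + 6.0·840) / 32.0 = 18241.5 / 32.0 ≈ 570.05
Relative to (470, 470): Δ = (22.14, 100.05); |Δ| = √(22.14² + 100.05²) ≈ 102.47.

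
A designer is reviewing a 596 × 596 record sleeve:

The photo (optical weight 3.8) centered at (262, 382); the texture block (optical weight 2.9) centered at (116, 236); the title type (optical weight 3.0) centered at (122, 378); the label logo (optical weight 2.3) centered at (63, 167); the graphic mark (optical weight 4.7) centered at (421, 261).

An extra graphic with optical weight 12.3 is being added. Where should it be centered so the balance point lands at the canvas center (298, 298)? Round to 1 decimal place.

With the extra graphic, Σw becomes 3.8 + 2.9 + 3.0 + 2.3 + 4.7 + 12.3 = 29.0.
x: need Σw·x = 29.0·298 = 8642.0. Existing = 3.8·262 + 2.9·116 + 3.0·122 + 2.3·63 + 4.7·421 = 3821.6. Remainder 4820.4 / 12.3 ≈ 391.90.
y: need Σw·y = 29.0·298 = 8642.0. Existing = 3.8·382 + 2.9·236 + 3.0·378 + 2.3·167 + 4.7·261 = 4880.8. Remainder 3761.2 / 12.3 ≈ 305.79.

(391.9, 305.8)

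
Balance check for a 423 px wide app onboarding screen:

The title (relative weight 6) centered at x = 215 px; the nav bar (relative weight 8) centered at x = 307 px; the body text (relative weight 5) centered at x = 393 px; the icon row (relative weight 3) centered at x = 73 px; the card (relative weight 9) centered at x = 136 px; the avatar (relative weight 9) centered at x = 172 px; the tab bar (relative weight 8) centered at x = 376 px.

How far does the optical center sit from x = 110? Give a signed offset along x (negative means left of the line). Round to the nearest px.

Σw = 6 + 8 + 5 + 3 + 9 + 9 + 8 = 48.
Σw·x = 6·215 + 8·307 + 5·393 + 3·73 + 9·136 + 9·172 + 8·376 = 11710, so x̄ = 11710/48 ≈ 243.96.
Difference: 243.96 − 110 ≈ 133.96.

≈ 134 px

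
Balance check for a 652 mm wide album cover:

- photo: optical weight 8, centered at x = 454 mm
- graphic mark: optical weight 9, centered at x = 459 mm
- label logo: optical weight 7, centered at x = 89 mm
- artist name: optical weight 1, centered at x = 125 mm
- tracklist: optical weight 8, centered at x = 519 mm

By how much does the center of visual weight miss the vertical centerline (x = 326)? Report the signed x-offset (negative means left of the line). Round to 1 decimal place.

Weights sum to 8 + 9 + 7 + 1 + 8 = 33.
x: (8·454 + 9·459 + 7·89 + 1·125 + 8·519) / 33 = 12663 / 33 ≈ 383.73
Difference: 383.73 − 326 ≈ 57.73.

≈ 57.7 mm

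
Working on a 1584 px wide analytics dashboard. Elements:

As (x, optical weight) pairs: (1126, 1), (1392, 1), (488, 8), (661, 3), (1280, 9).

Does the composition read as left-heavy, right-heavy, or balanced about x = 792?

Σw = 1 + 1 + 8 + 3 + 9 = 22.
x-moment: 1·1126 + 1·1392 + 8·488 + 3·661 + 9·1280 = 19925; centroid 19925/22 ≈ 905.68.
905.7 lies right of the midline 792, so the layout is right-heavy.

right-heavy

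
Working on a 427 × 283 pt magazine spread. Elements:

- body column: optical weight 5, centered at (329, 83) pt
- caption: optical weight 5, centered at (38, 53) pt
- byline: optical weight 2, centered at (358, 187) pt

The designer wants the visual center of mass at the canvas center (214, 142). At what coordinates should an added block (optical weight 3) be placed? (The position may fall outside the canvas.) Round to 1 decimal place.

(219.7, 358.7)

New total weight: (5 + 5 + 2) + 3 = 15.
x: need Σw·x = 15·214 = 3210. Existing = 5·329 + 5·38 + 2·358 = 2551. Remainder 659 / 3 ≈ 219.67.
y: need Σw·y = 15·142 = 2130. Existing = 5·83 + 5·53 + 2·187 = 1054. Remainder 1076 / 3 ≈ 358.67.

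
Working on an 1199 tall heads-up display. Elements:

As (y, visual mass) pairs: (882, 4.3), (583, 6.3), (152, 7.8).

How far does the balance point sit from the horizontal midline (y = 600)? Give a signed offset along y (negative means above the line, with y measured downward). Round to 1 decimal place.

≈ -129.8

Weights sum to 4.3 + 6.3 + 7.8 = 18.4.
y-moment: 4.3·882 + 6.3·583 + 7.8·152 = 8651.1; centroid 8651.1/18.4 ≈ 470.17.
Offset from y = 600: 470.17 − 600 ≈ -129.83.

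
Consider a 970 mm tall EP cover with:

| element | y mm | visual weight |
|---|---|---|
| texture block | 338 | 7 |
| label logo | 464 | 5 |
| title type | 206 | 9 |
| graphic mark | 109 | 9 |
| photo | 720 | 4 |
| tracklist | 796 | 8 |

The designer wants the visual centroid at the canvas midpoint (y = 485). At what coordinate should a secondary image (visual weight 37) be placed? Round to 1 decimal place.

y ≈ 582.3

After adding the secondary image, total weight = 7 + 5 + 9 + 9 + 4 + 8 + 37 = 79.
y: need Σw·y = 79·485 = 38315. Existing = 7·338 + 5·464 + 9·206 + 9·109 + 4·720 + 8·796 = 16769. Remainder 21546 / 37 ≈ 582.32.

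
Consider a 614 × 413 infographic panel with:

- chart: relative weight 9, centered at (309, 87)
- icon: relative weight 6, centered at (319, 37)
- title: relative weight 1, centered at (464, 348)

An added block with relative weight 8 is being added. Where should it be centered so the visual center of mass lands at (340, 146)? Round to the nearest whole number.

After adding the added block, total weight = 9 + 6 + 1 + 8 = 24.
Along x: (5159 + 8·x) / 24 = 340 (existing moment 9·309 + 6·319 + 1·464 = 5159) ⇒ x = (8160 − 5159) / 8 ≈ 375.12.
Along y: (1353 + 8·y) / 24 = 146 (existing moment 9·87 + 6·37 + 1·348 = 1353) ⇒ y = (3504 − 1353) / 8 ≈ 268.88.

(375, 269)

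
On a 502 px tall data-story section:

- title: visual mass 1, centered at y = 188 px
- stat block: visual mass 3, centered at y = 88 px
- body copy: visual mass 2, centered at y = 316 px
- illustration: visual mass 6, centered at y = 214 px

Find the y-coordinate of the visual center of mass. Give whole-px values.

y ≈ 197

Total weight = 1 + 3 + 2 + 6 = 12.
Σw·y = 1·188 + 3·88 + 2·316 + 6·214 = 2368, so ȳ = 2368/12 ≈ 197.33.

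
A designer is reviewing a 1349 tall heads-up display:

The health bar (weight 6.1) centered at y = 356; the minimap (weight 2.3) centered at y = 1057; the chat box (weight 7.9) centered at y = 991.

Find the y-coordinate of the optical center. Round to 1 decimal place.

Total weight = 6.1 + 2.3 + 7.9 = 16.3.
y: (6.1·356 + 2.3·1057 + 7.9·991) / 16.3 = 12431.6 / 16.3 ≈ 762.67

y ≈ 762.7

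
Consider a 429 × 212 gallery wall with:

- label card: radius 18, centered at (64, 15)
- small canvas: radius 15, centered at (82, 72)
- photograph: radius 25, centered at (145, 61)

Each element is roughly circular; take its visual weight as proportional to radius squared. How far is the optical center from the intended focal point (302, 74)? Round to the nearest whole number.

≈ 193

Weights ∝ r²: label card 18² = 324, small canvas 15² = 225, photograph 25² = 625; Σw = 1174.
x-moment: 324·64 + 225·82 + 625·145 = 129811; centroid 129811/1174 ≈ 110.57.
y-moment: 324·15 + 225·72 + 625·61 = 59185; centroid 59185/1174 ≈ 50.41.
From (302, 74): dx = -191.43, dy = -23.59, so the distance is √(dx²+dy²) ≈ 192.88.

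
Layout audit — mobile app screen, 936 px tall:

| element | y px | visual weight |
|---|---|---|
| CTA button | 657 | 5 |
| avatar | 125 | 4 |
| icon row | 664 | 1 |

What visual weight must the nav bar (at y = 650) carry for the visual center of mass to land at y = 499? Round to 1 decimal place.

Existing Σw = 10 (5 + 4 + 1); existing moment 5·657 + 4·125 + 1·664 = 4449.
Balance at y = 499 requires (4449 + w·650) / (10 + w) = 499.
Solving: w = (499·10 − 4449) / (650 − 499) = 541 / 151 ≈ 3.58.

w ≈ 3.6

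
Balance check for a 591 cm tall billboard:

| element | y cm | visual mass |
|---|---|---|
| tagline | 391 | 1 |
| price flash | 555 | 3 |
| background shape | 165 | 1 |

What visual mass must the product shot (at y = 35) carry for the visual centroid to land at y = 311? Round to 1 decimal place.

Known weights sum to 1 + 3 + 1 = 5; their moment is 1·391 + 3·555 + 1·165 = 2221.
Balance at y = 311 requires (2221 + w·35) / (5 + w) = 311.
Solving: w = (311·5 − 2221) / (35 − 311) = -666 / -276 ≈ 2.41.

w ≈ 2.4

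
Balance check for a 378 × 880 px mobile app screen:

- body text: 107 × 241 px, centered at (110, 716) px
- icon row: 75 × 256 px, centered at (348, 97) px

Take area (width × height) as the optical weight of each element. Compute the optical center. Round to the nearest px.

Taking area as weight: body text 107·241 = 25787, icon row 75·256 = 19200. Sum 44987.
Σw·x = 25787·110 + 19200·348 = 9518170, so x̄ = 9518170/44987 ≈ 211.58.
Σw·y = 25787·716 + 19200·97 = 20325892, so ȳ = 20325892/44987 ≈ 451.82.

(212, 452)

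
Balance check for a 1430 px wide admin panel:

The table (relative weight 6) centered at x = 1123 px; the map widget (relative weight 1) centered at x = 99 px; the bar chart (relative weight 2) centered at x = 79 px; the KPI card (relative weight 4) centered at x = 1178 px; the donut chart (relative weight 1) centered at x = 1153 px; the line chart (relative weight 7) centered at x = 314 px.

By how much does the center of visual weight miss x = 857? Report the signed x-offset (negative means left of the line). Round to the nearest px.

Weights sum to 6 + 1 + 2 + 4 + 1 + 7 = 21.
x: (6·1123 + 1·99 + 2·79 + 4·1178 + 1·1153 + 7·314) / 21 = 15058 / 21 ≈ 717.05
Against x = 857, that's 717.05 − 857 = -139.95.

≈ -140 px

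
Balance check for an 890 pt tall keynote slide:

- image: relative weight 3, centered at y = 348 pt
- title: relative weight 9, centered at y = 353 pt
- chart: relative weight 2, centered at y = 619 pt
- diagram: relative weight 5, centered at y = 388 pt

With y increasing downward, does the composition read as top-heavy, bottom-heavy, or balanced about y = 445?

top-heavy

Σw = 3 + 9 + 2 + 5 = 19.
y-moment: 3·348 + 9·353 + 2·619 + 5·388 = 7399; centroid 7399/19 ≈ 389.42.
389.4 vs midline 445 → top-heavy.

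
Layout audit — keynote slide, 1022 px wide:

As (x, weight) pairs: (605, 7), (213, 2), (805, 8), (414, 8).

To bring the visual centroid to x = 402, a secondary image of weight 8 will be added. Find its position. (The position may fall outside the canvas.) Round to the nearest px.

New total weight: (7 + 2 + 8 + 8) + 8 = 33.
x: target moment 33×402 = 13266; current 7·605 + 2·213 + 8·805 + 8·414 = 14413; the secondary image supplies -1147, so x = -1147/8 ≈ -143.38.

x ≈ -143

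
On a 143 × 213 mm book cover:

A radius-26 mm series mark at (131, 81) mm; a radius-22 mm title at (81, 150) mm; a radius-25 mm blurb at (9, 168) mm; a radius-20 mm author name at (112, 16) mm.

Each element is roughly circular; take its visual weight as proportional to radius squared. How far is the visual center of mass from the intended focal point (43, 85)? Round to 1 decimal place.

Weights ∝ r²: series mark 26² = 676, title 22² = 484, blurb 25² = 625, author name 20² = 400; Σw = 2185.
x-moment: 676·131 + 484·81 + 625·9 + 400·112 = 178185; centroid 178185/2185 ≈ 81.55.
y-moment: 676·81 + 484·150 + 625·168 + 400·16 = 238756; centroid 238756/2185 ≈ 109.27.
Offset from (43, 85): Δx ≈ 38.55, Δy ≈ 24.27; distance = √(Δx² + Δy²) ≈ 45.55.

≈ 45.6 mm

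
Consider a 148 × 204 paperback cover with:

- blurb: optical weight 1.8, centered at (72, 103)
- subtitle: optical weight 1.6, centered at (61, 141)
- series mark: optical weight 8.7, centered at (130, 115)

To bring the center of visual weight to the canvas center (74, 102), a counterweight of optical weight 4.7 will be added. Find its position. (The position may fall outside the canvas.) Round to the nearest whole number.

(-24, 64)

New total weight: (1.8 + 1.6 + 8.7) + 4.7 = 16.8.
x: need Σw·x = 16.8·74 = 1243.2. Existing = 1.8·72 + 1.6·61 + 8.7·130 = 1358.2. Remainder -115.0 / 4.7 ≈ -24.47.
y: need Σw·y = 16.8·102 = 1713.6. Existing = 1.8·103 + 1.6·141 + 8.7·115 = 1411.5. Remainder 302.1 / 4.7 ≈ 64.28.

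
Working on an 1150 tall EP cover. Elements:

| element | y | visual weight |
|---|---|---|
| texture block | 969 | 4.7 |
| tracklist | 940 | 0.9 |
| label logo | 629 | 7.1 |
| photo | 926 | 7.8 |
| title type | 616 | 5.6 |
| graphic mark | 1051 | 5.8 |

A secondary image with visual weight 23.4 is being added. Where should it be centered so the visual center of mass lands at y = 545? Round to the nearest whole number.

With the secondary image, Σw becomes 4.7 + 0.9 + 7.1 + 7.8 + 5.6 + 5.8 + 23.4 = 55.3.
y: need Σw·y = 55.3·545 = 30138.5. Existing = 4.7·969 + 0.9·940 + 7.1·629 + 7.8·926 + 5.6·616 + 5.8·1051 = 26634.4. Remainder 3504.1 / 23.4 ≈ 149.75.

y ≈ 150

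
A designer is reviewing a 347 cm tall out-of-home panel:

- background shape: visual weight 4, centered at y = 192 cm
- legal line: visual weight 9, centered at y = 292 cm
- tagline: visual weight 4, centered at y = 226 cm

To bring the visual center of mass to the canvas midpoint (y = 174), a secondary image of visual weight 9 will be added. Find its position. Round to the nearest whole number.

y ≈ 25

With the secondary image, Σw becomes 4 + 9 + 4 + 9 = 26.
y: need Σw·y = 26·174 = 4524. Existing = 4·192 + 9·292 + 4·226 = 4300. Remainder 224 / 9 ≈ 24.89.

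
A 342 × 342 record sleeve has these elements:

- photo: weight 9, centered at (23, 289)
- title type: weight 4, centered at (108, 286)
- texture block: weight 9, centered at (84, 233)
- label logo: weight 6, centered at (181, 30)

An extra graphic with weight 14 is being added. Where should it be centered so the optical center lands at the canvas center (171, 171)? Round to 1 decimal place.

(335.8, 82.9)

After adding the extra graphic, total weight = 9 + 4 + 9 + 6 + 14 = 42.
x: target moment 42×171 = 7182; current 9·23 + 4·108 + 9·84 + 6·181 = 2481; the extra graphic supplies 4701, so x = 4701/14 ≈ 335.79.
y: target moment 42×171 = 7182; current 9·289 + 4·286 + 9·233 + 6·30 = 6022; the extra graphic supplies 1160, so y = 1160/14 ≈ 82.86.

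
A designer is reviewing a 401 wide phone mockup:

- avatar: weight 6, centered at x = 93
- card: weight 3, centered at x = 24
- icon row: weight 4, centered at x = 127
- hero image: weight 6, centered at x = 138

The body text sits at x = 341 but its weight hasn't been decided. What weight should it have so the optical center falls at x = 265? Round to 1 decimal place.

Fixed elements: Σw = 6 + 3 + 4 + 6 = 19, Σw·x = 6·93 + 3·24 + 4·127 + 6·138 = 1966.
Balance at x = 265 requires (1966 + w·341) / (19 + w) = 265.
So w = (265·19 − 1966)/(341 − 265) = 3069/76 ≈ 40.38.

w ≈ 40.4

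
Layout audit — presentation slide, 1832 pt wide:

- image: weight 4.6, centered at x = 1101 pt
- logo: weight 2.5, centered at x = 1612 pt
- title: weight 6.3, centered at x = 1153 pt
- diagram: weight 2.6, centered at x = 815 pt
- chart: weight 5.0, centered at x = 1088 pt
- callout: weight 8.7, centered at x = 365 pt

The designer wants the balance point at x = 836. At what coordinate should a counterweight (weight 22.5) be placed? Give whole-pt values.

With the counterweight, Σw becomes 4.6 + 2.5 + 6.3 + 2.6 + 5.0 + 8.7 + 22.5 = 52.2.
x: target moment 52.2×836 = 43639.2; current 4.6·1101 + 2.5·1612 + 6.3·1153 + 2.6·815 + 5.0·1088 + 8.7·365 = 27093.0; the counterweight supplies 16546.2, so x = 16546.2/22.5 ≈ 735.39.

x ≈ 735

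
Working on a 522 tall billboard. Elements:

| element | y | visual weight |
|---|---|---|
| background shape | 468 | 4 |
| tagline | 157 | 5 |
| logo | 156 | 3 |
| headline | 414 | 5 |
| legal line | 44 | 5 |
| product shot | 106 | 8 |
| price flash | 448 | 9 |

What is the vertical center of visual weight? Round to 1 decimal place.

y ≈ 264.0

Σw = 4 + 5 + 3 + 5 + 5 + 8 + 9 = 39.
Σw·y = 10295; ȳ = 10295/39 ≈ 263.97.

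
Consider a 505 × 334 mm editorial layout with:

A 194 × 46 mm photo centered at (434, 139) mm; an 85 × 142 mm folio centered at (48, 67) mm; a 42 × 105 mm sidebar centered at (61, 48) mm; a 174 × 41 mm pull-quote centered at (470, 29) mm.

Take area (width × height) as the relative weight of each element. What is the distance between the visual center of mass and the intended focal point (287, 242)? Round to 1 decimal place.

≈ 170.6 mm

Areas: photo 194·46 = 8924, folio 85·142 = 12070, sidebar 42·105 = 4410, pull-quote 174·41 = 7134. Total weight = 32538.
Σw·x = 8924·434 + 12070·48 + 4410·61 + 7134·470 = 8074366, so x̄ = 8074366/32538 ≈ 248.15.
Σw·y = 8924·139 + 12070·67 + 4410·48 + 7134·29 = 2467692, so ȳ = 2467692/32538 ≈ 75.84.
From (287, 242): dx = -38.85, dy = -166.16, so the distance is √(dx²+dy²) ≈ 170.64.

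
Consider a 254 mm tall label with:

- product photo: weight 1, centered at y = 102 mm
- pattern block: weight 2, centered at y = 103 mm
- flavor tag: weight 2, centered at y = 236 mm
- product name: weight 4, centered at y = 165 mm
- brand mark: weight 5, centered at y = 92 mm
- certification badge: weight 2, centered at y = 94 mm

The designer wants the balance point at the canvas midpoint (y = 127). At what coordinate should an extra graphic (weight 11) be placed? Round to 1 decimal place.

New total weight: (1 + 2 + 2 + 4 + 5 + 2) + 11 = 27.
Along y: (2088 + 11·y) / 27 = 127 (existing moment 1·102 + 2·103 + 2·236 + 4·165 + 5·92 + 2·94 = 2088) ⇒ y = (3429 − 2088) / 11 ≈ 121.91.

y ≈ 121.9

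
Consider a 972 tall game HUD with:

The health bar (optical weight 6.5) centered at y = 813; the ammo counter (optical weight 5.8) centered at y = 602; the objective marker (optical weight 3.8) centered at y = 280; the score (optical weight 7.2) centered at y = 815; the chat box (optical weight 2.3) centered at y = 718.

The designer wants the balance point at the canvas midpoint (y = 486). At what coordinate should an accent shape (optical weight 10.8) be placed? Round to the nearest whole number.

y ≈ 31

After adding the accent shape, total weight = 6.5 + 5.8 + 3.8 + 7.2 + 2.3 + 10.8 = 36.4.
Along y: (17359.5 + 10.8·y) / 36.4 = 486 (existing moment 6.5·813 + 5.8·602 + 3.8·280 + 7.2·815 + 2.3·718 = 17359.5) ⇒ y = (17690.4 − 17359.5) / 10.8 ≈ 30.64.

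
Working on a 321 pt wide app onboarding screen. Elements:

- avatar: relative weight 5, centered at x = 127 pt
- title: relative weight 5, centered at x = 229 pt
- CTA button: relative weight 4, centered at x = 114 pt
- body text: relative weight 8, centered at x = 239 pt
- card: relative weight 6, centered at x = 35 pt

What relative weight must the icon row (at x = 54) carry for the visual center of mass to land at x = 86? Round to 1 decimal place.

Existing Σw = 28 (5 + 5 + 4 + 8 + 6); existing moment 5·127 + 5·229 + 4·114 + 8·239 + 6·35 = 4358.
Set Σw·x/Σw = 86: (4358 + 54w) = 86·(28 + w).
Solving: w = (86·28 − 4358) / (54 − 86) = -1950 / -32 ≈ 60.94.

w ≈ 60.9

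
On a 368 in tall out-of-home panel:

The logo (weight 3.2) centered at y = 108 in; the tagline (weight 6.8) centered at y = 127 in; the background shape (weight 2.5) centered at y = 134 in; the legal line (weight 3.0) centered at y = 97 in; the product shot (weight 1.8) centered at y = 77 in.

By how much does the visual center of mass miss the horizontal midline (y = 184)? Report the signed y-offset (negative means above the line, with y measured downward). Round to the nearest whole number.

≈ -70 in

Σw = 3.2 + 6.8 + 2.5 + 3.0 + 1.8 = 17.3.
y-moment: 3.2·108 + 6.8·127 + 2.5·134 + 3.0·97 + 1.8·77 = 1973.8; centroid 1973.8/17.3 ≈ 114.09.
Offset from y = 184: 114.09 − 184 ≈ -69.91.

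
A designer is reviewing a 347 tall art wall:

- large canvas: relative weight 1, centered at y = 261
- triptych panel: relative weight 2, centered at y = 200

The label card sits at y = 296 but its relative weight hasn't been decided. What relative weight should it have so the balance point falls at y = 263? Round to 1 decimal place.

w ≈ 3.9

Fixed elements: Σw = 1 + 2 = 3, Σw·y = 1·261 + 2·200 = 661.
Balance at y = 263 requires (661 + w·296) / (3 + w) = 263.
So w = (263·3 − 661)/(296 − 263) = 128/33 ≈ 3.88.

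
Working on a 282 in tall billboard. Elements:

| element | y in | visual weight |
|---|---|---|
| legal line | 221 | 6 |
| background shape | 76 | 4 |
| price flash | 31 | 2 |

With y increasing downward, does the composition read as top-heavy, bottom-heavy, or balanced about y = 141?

balanced

Weights sum to 6 + 4 + 2 = 12.
y-moment: 6·221 + 4·76 + 2·31 = 1692; centroid 1692/12 ≈ 141.00.
The centroid 141.00 matches the midline at 141, so the layout is balanced.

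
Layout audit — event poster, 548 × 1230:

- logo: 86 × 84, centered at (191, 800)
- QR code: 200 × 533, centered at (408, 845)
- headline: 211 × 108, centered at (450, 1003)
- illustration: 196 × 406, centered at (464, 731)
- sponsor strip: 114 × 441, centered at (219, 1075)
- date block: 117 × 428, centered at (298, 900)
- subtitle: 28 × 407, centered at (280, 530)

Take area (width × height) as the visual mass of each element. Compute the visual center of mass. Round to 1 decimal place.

(369.5, 860.0)

Areas → weights: logo 86·84 = 7224, QR code 200·533 = 106600, headline 211·108 = 22788, illustration 196·406 = 79576, sponsor strip 114·441 = 50274, date block 117·428 = 50076, subtitle 28·407 = 11396; Σw = 327934.
Σw·x = 121173982; x̄ = 121173982/327934 ≈ 369.51.
Σw·y = 282035450; ȳ = 282035450/327934 ≈ 860.04.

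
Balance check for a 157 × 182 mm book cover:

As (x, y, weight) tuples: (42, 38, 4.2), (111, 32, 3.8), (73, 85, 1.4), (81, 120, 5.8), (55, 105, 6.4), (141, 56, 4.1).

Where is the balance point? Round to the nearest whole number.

Weights sum to 4.2 + 3.8 + 1.4 + 5.8 + 6.4 + 4.1 = 25.7.
x-moment: 4.2·42 + 3.8·111 + 1.4·73 + 5.8·81 + 6.4·55 + 4.1·141 = 2100.3; centroid 2100.3/25.7 ≈ 81.72.
y-moment: 4.2·38 + 3.8·32 + 1.4·85 + 5.8·120 + 6.4·105 + 4.1·56 = 1997.8; centroid 1997.8/25.7 ≈ 77.74.

(82, 78)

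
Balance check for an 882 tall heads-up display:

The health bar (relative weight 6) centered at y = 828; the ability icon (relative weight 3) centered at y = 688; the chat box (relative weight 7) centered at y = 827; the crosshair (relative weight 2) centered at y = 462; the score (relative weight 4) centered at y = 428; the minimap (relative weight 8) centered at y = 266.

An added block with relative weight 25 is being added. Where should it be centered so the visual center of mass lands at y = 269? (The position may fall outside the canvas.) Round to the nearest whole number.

y ≈ -112

With the added block, Σw becomes 6 + 3 + 7 + 2 + 4 + 8 + 25 = 55.
y: target moment 55×269 = 14795; current 6·828 + 3·688 + 7·827 + 2·462 + 4·428 + 8·266 = 17585; the added block supplies -2790, so y = -2790/25 ≈ -111.60.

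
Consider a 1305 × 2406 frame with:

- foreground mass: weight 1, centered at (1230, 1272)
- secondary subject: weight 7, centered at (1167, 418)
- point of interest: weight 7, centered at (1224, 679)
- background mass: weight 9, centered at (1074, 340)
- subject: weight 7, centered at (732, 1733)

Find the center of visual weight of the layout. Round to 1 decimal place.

Weights sum to 1 + 7 + 7 + 9 + 7 = 31.
x: (1·1230 + 7·1167 + 7·1224 + 9·1074 + 7·732) / 31 = 32757 / 31 ≈ 1056.68
y: (1·1272 + 7·418 + 7·679 + 9·340 + 7·1733) / 31 = 24142 / 31 ≈ 778.77

(1056.7, 778.8)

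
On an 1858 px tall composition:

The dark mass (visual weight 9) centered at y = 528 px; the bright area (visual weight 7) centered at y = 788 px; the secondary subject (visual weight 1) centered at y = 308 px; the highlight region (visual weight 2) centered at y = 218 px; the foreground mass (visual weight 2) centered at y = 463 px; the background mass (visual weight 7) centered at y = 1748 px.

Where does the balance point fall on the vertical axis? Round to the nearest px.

Σw = 9 + 7 + 1 + 2 + 2 + 7 = 28.
y-moment: 9·528 + 7·788 + 1·308 + 2·218 + 2·463 + 7·1748 = 24174; centroid 24174/28 ≈ 863.36.

y ≈ 863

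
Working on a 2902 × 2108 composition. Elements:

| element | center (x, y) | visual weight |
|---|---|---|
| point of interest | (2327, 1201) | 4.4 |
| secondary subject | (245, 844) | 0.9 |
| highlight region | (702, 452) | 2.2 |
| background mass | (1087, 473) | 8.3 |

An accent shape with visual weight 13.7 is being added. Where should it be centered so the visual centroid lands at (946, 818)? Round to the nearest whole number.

New total weight: (4.4 + 0.9 + 2.2 + 8.3) + 13.7 = 29.5.
x: target moment 29.5×946 = 27907.0; current 4.4·2327 + 0.9·245 + 2.2·702 + 8.3·1087 = 21025.8; the accent shape supplies 6881.2, so x = 6881.2/13.7 ≈ 502.28.
y: target moment 29.5×818 = 24131.0; current 4.4·1201 + 0.9·844 + 2.2·452 + 8.3·473 = 10964.3; the accent shape supplies 13166.7, so y = 13166.7/13.7 ≈ 961.07.

(502, 961)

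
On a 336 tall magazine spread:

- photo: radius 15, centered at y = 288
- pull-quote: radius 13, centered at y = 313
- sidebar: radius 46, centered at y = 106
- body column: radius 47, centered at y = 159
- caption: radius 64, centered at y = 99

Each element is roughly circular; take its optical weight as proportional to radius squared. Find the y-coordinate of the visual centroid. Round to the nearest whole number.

y ≈ 125

r² weights: photo 15² = 225, pull-quote 13² = 169, sidebar 46² = 2116, body column 47² = 2209, caption 64² = 4096. Total = 8815.
y-moment: 225·288 + 169·313 + 2116·106 + 2209·159 + 4096·99 = 1098728; centroid 1098728/8815 ≈ 124.64.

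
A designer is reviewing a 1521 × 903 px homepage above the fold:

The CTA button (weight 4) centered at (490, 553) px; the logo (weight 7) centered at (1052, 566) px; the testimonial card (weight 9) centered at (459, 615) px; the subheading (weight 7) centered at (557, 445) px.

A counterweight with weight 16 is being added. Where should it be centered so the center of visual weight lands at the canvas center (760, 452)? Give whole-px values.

(958, 288)

New total weight: (4 + 7 + 9 + 7) + 16 = 43.
x: need Σw·x = 43·760 = 32680. Existing = 4·490 + 7·1052 + 9·459 + 7·557 = 17354. Remainder 15326 / 16 ≈ 957.88.
y: need Σw·y = 43·452 = 19436. Existing = 4·553 + 7·566 + 9·615 + 7·445 = 14824. Remainder 4612 / 16 ≈ 288.25.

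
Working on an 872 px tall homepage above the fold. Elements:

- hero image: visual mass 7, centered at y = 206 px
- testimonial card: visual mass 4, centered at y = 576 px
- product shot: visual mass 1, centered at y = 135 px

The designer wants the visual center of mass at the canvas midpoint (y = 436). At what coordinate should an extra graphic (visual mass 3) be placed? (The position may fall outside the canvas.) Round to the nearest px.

New total weight: (7 + 4 + 1) + 3 = 15.
y: target moment 15×436 = 6540; current 7·206 + 4·576 + 1·135 = 3881; the extra graphic supplies 2659, so y = 2659/3 ≈ 886.33.

y ≈ 886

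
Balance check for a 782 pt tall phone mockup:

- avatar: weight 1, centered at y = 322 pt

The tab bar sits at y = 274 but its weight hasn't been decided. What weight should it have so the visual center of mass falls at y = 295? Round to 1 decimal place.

w ≈ 1.3

The single fixed element contributes weight 1, moment 1·322 = 322.
For the centroid to hit 295: (322 + w·274) / (1 + w) = 295.
So w = (295·1 − 322)/(274 − 295) = -27/-21 ≈ 1.29.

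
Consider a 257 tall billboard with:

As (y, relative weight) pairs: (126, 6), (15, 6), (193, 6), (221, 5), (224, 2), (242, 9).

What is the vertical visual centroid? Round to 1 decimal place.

Total weight = 6 + 6 + 6 + 5 + 2 + 9 = 34.
Σw·y = 6·126 + 6·15 + 6·193 + 5·221 + 2·224 + 9·242 = 5735, so ȳ = 5735/34 ≈ 168.68.

y ≈ 168.7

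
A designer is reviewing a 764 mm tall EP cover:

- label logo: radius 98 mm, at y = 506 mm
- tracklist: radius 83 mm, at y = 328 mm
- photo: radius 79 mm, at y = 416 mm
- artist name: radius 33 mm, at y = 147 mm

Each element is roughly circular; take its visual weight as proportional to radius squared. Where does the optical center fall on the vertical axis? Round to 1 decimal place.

r² weights: label logo 98² = 9604, tracklist 83² = 6889, photo 79² = 6241, artist name 33² = 1089. Total = 23823.
y: (9604·506 + 6889·328 + 6241·416 + 1089·147) / 23823 = 9875555 / 23823 ≈ 414.54

y ≈ 414.5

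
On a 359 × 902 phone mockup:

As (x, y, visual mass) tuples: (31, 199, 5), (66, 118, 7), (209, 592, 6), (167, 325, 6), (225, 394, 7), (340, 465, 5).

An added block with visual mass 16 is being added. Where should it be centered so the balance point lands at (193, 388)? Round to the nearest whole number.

(243, 486)

After adding the added block, total weight = 5 + 7 + 6 + 6 + 7 + 5 + 16 = 52.
x: need Σw·x = 52·193 = 10036. Existing = 5·31 + 7·66 + 6·209 + 6·167 + 7·225 + 5·340 = 6148. Remainder 3888 / 16 ≈ 243.00.
y: need Σw·y = 52·388 = 20176. Existing = 5·199 + 7·118 + 6·592 + 6·325 + 7·394 + 5·465 = 12406. Remainder 7770 / 16 ≈ 485.62.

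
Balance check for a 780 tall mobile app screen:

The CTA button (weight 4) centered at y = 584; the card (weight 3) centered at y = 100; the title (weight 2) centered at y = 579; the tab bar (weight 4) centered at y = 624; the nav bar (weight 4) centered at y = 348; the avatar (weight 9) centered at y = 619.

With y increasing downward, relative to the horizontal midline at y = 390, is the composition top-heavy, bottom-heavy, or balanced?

bottom-heavy

Weights sum to 4 + 3 + 2 + 4 + 4 + 9 = 26.
y: (4·584 + 3·100 + 2·579 + 4·624 + 4·348 + 9·619) / 26 = 13253 / 26 ≈ 509.73
509.7 vs midline 390 → bottom-heavy.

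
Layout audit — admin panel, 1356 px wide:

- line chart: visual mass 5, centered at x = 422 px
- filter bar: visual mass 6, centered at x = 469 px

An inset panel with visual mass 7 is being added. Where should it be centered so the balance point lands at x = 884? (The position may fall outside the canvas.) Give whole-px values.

After adding the inset panel, total weight = 5 + 6 + 7 = 18.
x: need Σw·x = 18·884 = 15912. Existing = 5·422 + 6·469 = 4924. Remainder 10988 / 7 ≈ 1569.71.

x ≈ 1570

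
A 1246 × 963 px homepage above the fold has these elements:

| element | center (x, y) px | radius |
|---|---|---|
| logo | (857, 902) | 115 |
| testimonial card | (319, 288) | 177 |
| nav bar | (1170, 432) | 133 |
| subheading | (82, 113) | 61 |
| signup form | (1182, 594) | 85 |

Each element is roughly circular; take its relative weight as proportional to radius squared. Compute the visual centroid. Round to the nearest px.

(695, 455)

Weights ∝ r²: logo 115² = 13225, testimonial card 177² = 31329, nav bar 133² = 17689, subheading 61² = 3721, signup form 85² = 7225; Σw = 73189.
x: (13225·857 + 31329·319 + 17689·1170 + 3721·82 + 7225·1182) / 73189 = 50868978 / 73189 ≈ 695.04
y: (13225·902 + 31329·288 + 17689·432 + 3721·113 + 7225·594) / 73189 = 33305473 / 73189 ≈ 455.06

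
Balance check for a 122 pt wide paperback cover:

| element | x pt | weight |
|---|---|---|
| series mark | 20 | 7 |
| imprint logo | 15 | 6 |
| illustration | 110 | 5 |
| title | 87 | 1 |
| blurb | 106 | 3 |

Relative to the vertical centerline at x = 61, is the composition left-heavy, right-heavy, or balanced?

Total weight = 7 + 6 + 5 + 1 + 3 = 22.
x: (7·20 + 6·15 + 5·110 + 1·87 + 3·106) / 22 = 1185 / 22 ≈ 53.86
53.9 vs midline 61 → left-heavy.

left-heavy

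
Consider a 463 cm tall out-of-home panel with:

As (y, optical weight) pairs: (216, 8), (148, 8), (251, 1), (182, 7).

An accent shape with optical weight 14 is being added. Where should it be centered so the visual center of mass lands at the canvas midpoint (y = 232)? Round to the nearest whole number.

y ≈ 313

With the accent shape, Σw becomes 8 + 8 + 1 + 7 + 14 = 38.
y: target moment 38×232 = 8816; current 8·216 + 8·148 + 1·251 + 7·182 = 4437; the accent shape supplies 4379, so y = 4379/14 ≈ 312.79.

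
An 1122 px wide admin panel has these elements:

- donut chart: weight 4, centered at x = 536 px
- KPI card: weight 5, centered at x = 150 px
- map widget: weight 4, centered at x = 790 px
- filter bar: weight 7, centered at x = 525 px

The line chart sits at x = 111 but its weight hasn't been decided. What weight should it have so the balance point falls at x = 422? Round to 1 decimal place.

w ≈ 4.1

Known weights sum to 4 + 5 + 4 + 7 = 20; their moment is 4·536 + 5·150 + 4·790 + 7·525 = 9729.
Set Σw·x/Σw = 422: (9729 + 111w) = 422·(20 + w).
Solving: w = (422·20 − 9729) / (111 − 422) = -1289 / -311 ≈ 4.14.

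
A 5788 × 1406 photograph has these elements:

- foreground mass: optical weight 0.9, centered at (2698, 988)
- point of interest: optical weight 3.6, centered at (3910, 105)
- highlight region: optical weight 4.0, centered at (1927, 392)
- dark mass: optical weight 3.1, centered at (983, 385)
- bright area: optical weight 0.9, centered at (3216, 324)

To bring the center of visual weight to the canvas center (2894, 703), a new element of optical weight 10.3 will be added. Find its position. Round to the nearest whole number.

(3479, 1137)

New total weight: (0.9 + 3.6 + 4.0 + 3.1 + 0.9) + 10.3 = 22.8.
x: need Σw·x = 22.8·2894 = 65983.2. Existing = 0.9·2698 + 3.6·3910 + 4.0·1927 + 3.1·983 + 0.9·3216 = 30153.9. Remainder 35829.3 / 10.3 ≈ 3478.57.
y: need Σw·y = 22.8·703 = 16028.4. Existing = 0.9·988 + 3.6·105 + 4.0·392 + 3.1·385 + 0.9·324 = 4320.3. Remainder 11708.1 / 10.3 ≈ 1136.71.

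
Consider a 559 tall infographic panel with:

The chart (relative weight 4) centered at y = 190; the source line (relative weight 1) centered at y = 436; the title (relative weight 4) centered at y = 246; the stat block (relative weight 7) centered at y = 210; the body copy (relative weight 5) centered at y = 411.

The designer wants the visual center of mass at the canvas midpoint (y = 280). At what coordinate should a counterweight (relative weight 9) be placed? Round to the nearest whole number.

y ≈ 299

New total weight: (4 + 1 + 4 + 7 + 5) + 9 = 30.
y: target moment 30×280 = 8400; current 4·190 + 1·436 + 4·246 + 7·210 + 5·411 = 5705; the counterweight supplies 2695, so y = 2695/9 ≈ 299.44.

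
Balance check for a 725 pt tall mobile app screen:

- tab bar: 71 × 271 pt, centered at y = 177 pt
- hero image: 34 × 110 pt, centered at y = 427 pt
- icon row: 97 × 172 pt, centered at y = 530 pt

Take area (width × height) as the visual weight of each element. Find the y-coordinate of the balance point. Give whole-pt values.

Taking area as weight: tab bar 71·271 = 19241, hero image 34·110 = 3740, icon row 97·172 = 16684. Sum 39665.
Σw·y = 19241·177 + 3740·427 + 16684·530 = 13845157, so ȳ = 13845157/39665 ≈ 349.05.

y ≈ 349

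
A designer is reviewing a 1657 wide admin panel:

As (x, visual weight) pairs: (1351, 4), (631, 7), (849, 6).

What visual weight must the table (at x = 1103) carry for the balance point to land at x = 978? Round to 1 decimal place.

Existing Σw = 17 (4 + 7 + 6); existing moment 4·1351 + 7·631 + 6·849 = 14915.
For the centroid to hit 978: (14915 + w·1103) / (17 + w) = 978.
Rearranging, w·(1103 − 978) = 978·17 − 14915 = 1711, so w ≈ 1711/125 = 13.69.

w ≈ 13.7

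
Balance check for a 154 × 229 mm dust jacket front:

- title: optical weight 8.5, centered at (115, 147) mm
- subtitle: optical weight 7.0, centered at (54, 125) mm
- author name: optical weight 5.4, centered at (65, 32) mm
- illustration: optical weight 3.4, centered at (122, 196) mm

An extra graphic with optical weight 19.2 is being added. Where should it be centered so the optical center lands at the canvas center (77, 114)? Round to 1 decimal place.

With the extra graphic, Σw becomes 8.5 + 7.0 + 5.4 + 3.4 + 19.2 = 43.5.
x: need Σw·x = 43.5·77 = 3349.5. Existing = 8.5·115 + 7.0·54 + 5.4·65 + 3.4·122 = 2121.3. Remainder 1228.2 / 19.2 ≈ 63.97.
y: need Σw·y = 43.5·114 = 4959.0. Existing = 8.5·147 + 7.0·125 + 5.4·32 + 3.4·196 = 2963.7. Remainder 1995.3 / 19.2 ≈ 103.92.

(64.0, 103.9)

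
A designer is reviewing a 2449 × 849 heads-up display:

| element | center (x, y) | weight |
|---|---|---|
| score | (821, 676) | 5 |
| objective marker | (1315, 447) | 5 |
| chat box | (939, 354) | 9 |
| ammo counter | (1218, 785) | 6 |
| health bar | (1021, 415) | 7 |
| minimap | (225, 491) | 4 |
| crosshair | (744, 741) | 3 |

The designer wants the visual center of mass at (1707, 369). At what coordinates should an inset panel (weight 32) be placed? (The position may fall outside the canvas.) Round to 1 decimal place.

New total weight: (5 + 5 + 9 + 6 + 7 + 4 + 3) + 32 = 71.
x: need Σw·x = 71·1707 = 121197. Existing = 5·821 + 5·1315 + 9·939 + 6·1218 + 7·1021 + 4·225 + 3·744 = 36718. Remainder 84479 / 32 ≈ 2639.97.
y: need Σw·y = 71·369 = 26199. Existing = 5·676 + 5·447 + 9·354 + 6·785 + 7·415 + 4·491 + 3·741 = 20603. Remainder 5596 / 32 ≈ 174.88.

(2640.0, 174.9)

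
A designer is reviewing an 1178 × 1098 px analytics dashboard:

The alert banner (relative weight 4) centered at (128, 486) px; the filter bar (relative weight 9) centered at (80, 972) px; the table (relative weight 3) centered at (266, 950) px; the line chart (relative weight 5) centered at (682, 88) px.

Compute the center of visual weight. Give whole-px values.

Total weight = 4 + 9 + 3 + 5 = 21.
Σw·x = 4·128 + 9·80 + 3·266 + 5·682 = 5440, so x̄ = 5440/21 ≈ 259.05.
Σw·y = 4·486 + 9·972 + 3·950 + 5·88 = 13982, so ȳ = 13982/21 ≈ 665.81.

(259, 666)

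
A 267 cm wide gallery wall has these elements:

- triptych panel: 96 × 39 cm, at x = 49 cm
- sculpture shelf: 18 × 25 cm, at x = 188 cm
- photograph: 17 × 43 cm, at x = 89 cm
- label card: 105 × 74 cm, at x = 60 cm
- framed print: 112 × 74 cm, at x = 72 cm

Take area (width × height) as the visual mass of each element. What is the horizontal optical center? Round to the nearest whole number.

x ≈ 67

Areas → weights: triptych panel 96·39 = 3744, sculpture shelf 18·25 = 450, photograph 17·43 = 731, label card 105·74 = 7770, framed print 112·74 = 8288; Σw = 20983.
x: (3744·49 + 450·188 + 731·89 + 7770·60 + 8288·72) / 20983 = 1396051 / 20983 ≈ 66.53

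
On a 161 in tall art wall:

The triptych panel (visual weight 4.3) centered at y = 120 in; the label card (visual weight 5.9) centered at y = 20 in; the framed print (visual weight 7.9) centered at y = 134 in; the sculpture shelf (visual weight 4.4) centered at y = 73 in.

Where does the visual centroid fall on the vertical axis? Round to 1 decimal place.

y ≈ 89.5

Σw = 4.3 + 5.9 + 7.9 + 4.4 = 22.5.
Σw·y = 4.3·120 + 5.9·20 + 7.9·134 + 4.4·73 = 2013.8, so ȳ = 2013.8/22.5 ≈ 89.50.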